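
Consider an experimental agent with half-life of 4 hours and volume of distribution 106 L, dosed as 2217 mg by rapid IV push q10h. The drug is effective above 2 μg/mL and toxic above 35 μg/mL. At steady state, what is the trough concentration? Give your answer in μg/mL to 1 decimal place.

τ/t½ = 10/4 ≈ 2.5, so fraction remaining f = (1/2)^(10/4) ≈ 0.1768.
Single-dose peak C₀ = D/Vd = 2217/106 ≈ 20.915 μg/mL.
Steady-state trough Cmin,ss = C₀·f/(1−f) ≈ 20.915 × 0.1768/0.8232 ≈ 4.492 μg/mL.
Trough 4.5 μg/mL vs MEC 2 μg/mL: adequate.

4.5 μg/mL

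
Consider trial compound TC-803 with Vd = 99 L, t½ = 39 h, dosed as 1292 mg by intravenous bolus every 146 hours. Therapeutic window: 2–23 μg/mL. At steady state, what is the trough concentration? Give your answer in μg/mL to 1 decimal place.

1.1 μg/mL

Over one 146-h interval, 146/39 ≈ 3.7436 half-lives elapse, leaving f ≈ 0.0747 of each dose.
Accumulation ratio R = 1/(1 − f) ≈ 1/0.9253 ≈ 1.0807.
Each bolus raises the concentration by D/Vd = 1292/99 ≈ 13.051 μg/mL.
Steady-state peak Cmax,ss = C₀·R ≈ 13.051 × 1.0807 ≈ 14.104 μg/mL.
Steady-state trough Cmin,ss = Cmax,ss·f ≈ 14.104 × 0.0747 ≈ 1.054 μg/mL.
Trough 1.1 μg/mL vs MEC 2 μg/mL: subtherapeutic.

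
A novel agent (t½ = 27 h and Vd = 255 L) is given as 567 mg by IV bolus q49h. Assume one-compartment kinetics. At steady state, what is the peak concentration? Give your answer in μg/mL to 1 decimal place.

3.1 μg/mL

Over one 49-h interval, 49/27 ≈ 1.8148 half-lives elapse, leaving f ≈ 0.2842 of each dose.
Accumulation ratio R = 1/(1 − f) ≈ 1/0.7158 ≈ 1.3970.
Each bolus raises the concentration by D/Vd = 567/255 ≈ 2.224 μg/mL.
Steady-state peak Cmax,ss = C₀·R ≈ 2.224 × 1.3970 ≈ 3.107 μg/mL.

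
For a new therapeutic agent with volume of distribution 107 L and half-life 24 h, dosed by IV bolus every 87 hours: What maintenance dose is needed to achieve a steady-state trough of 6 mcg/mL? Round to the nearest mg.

τ/t½ = 87/24 ≈ 3.625, so f = (1/2)^(87/24) ≈ 0.081052.
Cmin,ss = (D/Vd)·f/(1−f), so D = Cmin,ss·Vd·(1−f)/f.
D = 6 × 107 × (1−f)/f ≈ 6 × 107 × 11.33776 ≈ 7278.84 mg.

7279 mg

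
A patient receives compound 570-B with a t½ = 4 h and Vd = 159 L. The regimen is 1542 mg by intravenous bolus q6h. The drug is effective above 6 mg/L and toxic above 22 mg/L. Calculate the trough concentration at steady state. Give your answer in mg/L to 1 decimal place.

5.3 mg/L

Over one 6-h interval, 6/4 ≈ 1.5 half-lives elapse, leaving f ≈ 0.3536 of each dose.
At steady state, accumulation factor R = 1/(1 − e^(−kτ)) ≈ 1.5470.
Each bolus raises the concentration by D/Vd = 1542/159 ≈ 9.698 mg/L.
Cmax,ss = C₀/(1 − f) ≈ 9.698/0.6464 ≈ 15.003 mg/L.
Steady-state trough Cmin,ss = Cmax,ss·f ≈ 15.003 × 0.3536 ≈ 5.305 mg/L.
Trough 5.3 mg/L vs MEC 6 mg/L: subtherapeutic.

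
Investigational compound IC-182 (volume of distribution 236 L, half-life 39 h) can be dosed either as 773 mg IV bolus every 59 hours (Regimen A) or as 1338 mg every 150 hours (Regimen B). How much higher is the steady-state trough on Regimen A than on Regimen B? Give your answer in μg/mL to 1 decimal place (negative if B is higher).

1.3 μg/mL

Regimen A: f = (1/2)^(59/39) ≈ 0.3504; Cmin,ss = (773/236)·f/(1−f) ≈ 1.767 μg/mL.
Regimen B: f = (1/2)^(150/39) ≈ 0.0695; Cmin,ss = (1338/236)·f/(1−f) ≈ 0.423 μg/mL.
Difference ≈ 1.767 − 0.423 ≈ 1.344 μg/mL.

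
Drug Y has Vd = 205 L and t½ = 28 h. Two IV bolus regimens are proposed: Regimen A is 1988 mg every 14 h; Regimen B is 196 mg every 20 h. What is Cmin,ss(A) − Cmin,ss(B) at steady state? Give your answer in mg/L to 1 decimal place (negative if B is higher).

Regimen A: f = (1/2)^(14/28) ≈ 0.7071; Cmin,ss = (1988/205)·f/(1−f) ≈ 23.411 mg/L.
Regimen B: f = (1/2)^(20/28) ≈ 0.6095; Cmin,ss = (196/205)·f/(1−f) ≈ 1.492 mg/L.
Difference ≈ 23.411 − 1.492 ≈ 21.919 mg/L.

21.9 mg/L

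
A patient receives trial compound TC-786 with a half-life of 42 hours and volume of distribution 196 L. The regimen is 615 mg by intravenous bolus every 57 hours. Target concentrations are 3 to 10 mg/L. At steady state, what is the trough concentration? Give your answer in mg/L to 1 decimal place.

τ/t½ = 57/42 ≈ 1.3571, so fraction remaining f = (1/2)^(57/42) ≈ 0.3904.
Accumulation ratio R = 1/(1 − f) ≈ 1/0.6096 ≈ 1.6404.
Each bolus raises the concentration by D/Vd = 615/196 ≈ 3.138 mg/L.
Steady-state peak Cmax,ss = C₀·R ≈ 3.138 × 1.6404 ≈ 5.148 mg/L.
Steady-state trough Cmin,ss = Cmax,ss·f ≈ 5.148 × 0.3904 ≈ 2.010 mg/L.
Trough 2.0 mg/L vs MEC 3 mg/L: subtherapeutic.

2.0 mg/L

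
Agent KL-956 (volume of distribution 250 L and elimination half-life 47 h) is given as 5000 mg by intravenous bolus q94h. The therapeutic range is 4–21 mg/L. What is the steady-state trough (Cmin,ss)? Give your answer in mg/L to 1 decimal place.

τ = 94 h = 2 half-lives, so f = (1/2)^2 = 0.25.
At steady state, R = 1/(1 − 0.25) = 4/3.
Single-dose peak C₀ = D/Vd = 5000/250 = 20 mg/L.
Steady-state peak Cmax,ss = C₀·R = 20 × 4/3 ≈ 26.667 mg/L.
Steady-state trough Cmin,ss = Cmax,ss·f ≈ 26.667 × 0.25 ≈ 6.667 mg/L.
Trough 6.7 mg/L vs MEC 4 mg/L: adequate.

6.7 mg/L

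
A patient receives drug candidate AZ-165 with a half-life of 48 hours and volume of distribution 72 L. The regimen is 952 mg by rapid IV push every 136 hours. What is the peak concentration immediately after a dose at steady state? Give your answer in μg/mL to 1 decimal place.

15.4 μg/mL

Over one 136-h interval, 136/48 ≈ 2.8333 half-lives elapse, leaving f ≈ 0.1403 of each dose.
At steady state, accumulation factor R = 1/(1 − e^(−kτ)) ≈ 1.1632.
Single-dose peak C₀ = D/Vd = 952/72 ≈ 13.222 μg/mL.
Steady-state peak Cmax,ss = C₀·R ≈ 13.222 × 1.1632 ≈ 15.380 μg/mL.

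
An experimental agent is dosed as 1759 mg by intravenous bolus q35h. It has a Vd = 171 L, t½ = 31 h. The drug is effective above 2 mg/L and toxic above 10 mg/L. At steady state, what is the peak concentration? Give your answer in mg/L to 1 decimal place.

19.0 mg/L

k = ln2/t½ = ln2/31 ≈ 0.022360 h⁻¹; fraction remaining f = e^(−kτ) = e^(−0.022360×35) ≈ 0.4572.
Accumulation ratio R = 1/(1 − f) ≈ 1/0.5428 ≈ 1.8423.
Single-dose peak C₀ = D/Vd = 1759/171 ≈ 10.287 mg/L.
Steady-state peak Cmax,ss = C₀·R ≈ 10.287 × 1.8423 ≈ 18.952 mg/L.
Peak 19.0 mg/L vs MTC 10 mg/L: exceeds toxic threshold.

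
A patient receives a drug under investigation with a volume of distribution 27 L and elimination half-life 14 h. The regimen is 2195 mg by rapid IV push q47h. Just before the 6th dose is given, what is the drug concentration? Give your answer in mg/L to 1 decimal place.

f = (1/2)^(τ/t½) = (1/2)^(47/14) ≈ 0.0976.
C₀ = D/Vd = 2195/27 ≈ 81.296 mg/L.
Before the 6th dose, 5 doses have been given. Superposition: Cmin = C₀·(f + f² + … + f^5).
≈ 81.296 × (0.0976 + 0.0095 + 0.0009 + 0.0001 + 0.0000) ≈ 81.296 × 0.1081 ≈ 8.788 mg/L.

8.8 mg/L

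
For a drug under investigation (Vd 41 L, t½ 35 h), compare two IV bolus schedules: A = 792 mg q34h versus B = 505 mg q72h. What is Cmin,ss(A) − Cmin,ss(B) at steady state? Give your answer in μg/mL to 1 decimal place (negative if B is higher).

Regimen A: f = (1/2)^(34/35) ≈ 0.5100; Cmin,ss = (792/41)·f/(1−f) ≈ 20.106 μg/mL.
Regimen B: f = (1/2)^(72/35) ≈ 0.2403; Cmin,ss = (505/41)·f/(1−f) ≈ 3.896 μg/mL.
Difference ≈ 20.106 − 3.896 ≈ 16.210 μg/mL.

16.2 μg/mL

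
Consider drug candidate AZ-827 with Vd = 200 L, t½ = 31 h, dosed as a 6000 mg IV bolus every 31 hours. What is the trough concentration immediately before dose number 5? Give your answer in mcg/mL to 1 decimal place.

f = (1/2)^(τ/t½) = (1/2)^(31/31) ≈ 0.5000.
C₀ = D/Vd = 6000/200 ≈ 30.000 mcg/mL.
Before the 5th dose, 4 doses have been given. Superposition: Cmin = C₀·(f + f² + … + f^4).
≈ 30.000 × (0.5000 + 0.2500 + 0.1250 + 0.0625) ≈ 30.000 × 0.9375 ≈ 28.125 mcg/mL.

28.1 mcg/mL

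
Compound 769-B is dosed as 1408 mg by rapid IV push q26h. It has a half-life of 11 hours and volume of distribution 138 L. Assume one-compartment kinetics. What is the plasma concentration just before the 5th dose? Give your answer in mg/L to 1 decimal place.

2.5 mg/L

f = (1/2)^(τ/t½) = (1/2)^(26/11) ≈ 0.1943.
C₀ = D/Vd = 1408/138 ≈ 10.203 mg/L.
Before the 5th dose, 4 doses have been given. Superposition: Cmin = C₀·(f + f² + … + f^4).
≈ 10.203 × (0.1943 + 0.0378 + 0.0073 + 0.0014) ≈ 10.203 × 0.2408 ≈ 2.457 mg/L.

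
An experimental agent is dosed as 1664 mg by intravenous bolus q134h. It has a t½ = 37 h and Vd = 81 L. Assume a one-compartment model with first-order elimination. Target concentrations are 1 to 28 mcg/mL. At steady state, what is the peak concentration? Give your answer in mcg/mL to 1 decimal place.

τ/t½ = 134/37 ≈ 3.6216, so fraction remaining f = (1/2)^(134/37) ≈ 0.0812.
At steady state, accumulation factor R = 1/(1 − e^(−kτ)) ≈ 1.0884.
Each bolus raises the concentration by D/Vd = 1664/81 ≈ 20.543 mcg/mL.
Steady-state peak Cmax,ss = C₀·R ≈ 20.543 × 1.0884 ≈ 22.359 mcg/mL.
Peak 22.4 mcg/mL vs MTC 28 mcg/mL: below toxic threshold.

22.4 mcg/mL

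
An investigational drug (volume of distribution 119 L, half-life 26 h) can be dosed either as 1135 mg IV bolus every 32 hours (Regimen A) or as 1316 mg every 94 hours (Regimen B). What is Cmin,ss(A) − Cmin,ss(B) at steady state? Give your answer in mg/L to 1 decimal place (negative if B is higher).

Regimen A: f = (1/2)^(32/26) ≈ 0.4261; Cmin,ss = (1135/119)·f/(1−f) ≈ 7.081 mg/L.
Regimen B: f = (1/2)^(94/26) ≈ 0.0816; Cmin,ss = (1316/119)·f/(1−f) ≈ 0.983 mg/L.
Difference ≈ 7.081 − 0.983 ≈ 6.098 mg/L.

6.1 mg/L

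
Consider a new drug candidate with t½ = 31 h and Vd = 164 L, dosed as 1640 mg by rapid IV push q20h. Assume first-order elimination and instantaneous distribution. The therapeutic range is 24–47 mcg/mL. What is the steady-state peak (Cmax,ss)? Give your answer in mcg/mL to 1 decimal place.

Over one 20-h interval, 20/31 ≈ 0.64516 half-lives elapse, leaving f ≈ 0.6394 of each dose.
Accumulation ratio R = 1/(1 − f) ≈ 1/0.3606 ≈ 2.7732.
Each bolus raises the concentration by D/Vd = 1640/164 ≈ 10.000 mcg/mL.
Cmax,ss = C₀/(1 − f) ≈ 10.000/0.3606 ≈ 27.732 mcg/mL.
Peak 27.7 mcg/mL vs MTC 47 mcg/mL: below toxic threshold.

27.7 mcg/mL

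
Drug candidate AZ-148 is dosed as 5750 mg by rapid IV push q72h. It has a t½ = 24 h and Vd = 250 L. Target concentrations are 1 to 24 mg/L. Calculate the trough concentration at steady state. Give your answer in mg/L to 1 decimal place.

The dosing interval is 3 half-lives, so f = 2^(−3) = 0.125.
Accumulation ratio R = 1/(1 − f) = 1/0.875 = 8/7.
Single-dose peak C₀ = D/Vd = 5750/250 = 23 mg/L.
Steady-state peak Cmax,ss = C₀·R = 23 × 8/7 ≈ 26.286 mg/L.
Steady-state trough Cmin,ss = Cmax,ss·f ≈ 26.286 × 0.125 ≈ 3.286 mg/L.
Trough 3.3 mg/L vs MEC 1 mg/L: adequate.

3.3 mg/L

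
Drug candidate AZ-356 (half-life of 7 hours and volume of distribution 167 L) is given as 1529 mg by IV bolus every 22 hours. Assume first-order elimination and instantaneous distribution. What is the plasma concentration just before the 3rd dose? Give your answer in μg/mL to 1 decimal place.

1.2 μg/mL

f = (1/2)^(τ/t½) = (1/2)^(22/7) ≈ 0.1132.
C₀ = D/Vd = 1529/167 ≈ 9.156 μg/mL.
Before the 3rd dose, 2 doses have been given. Superposition: Cmin = C₀·(f + f²).
≈ 9.156 × (0.1132 + 0.0128) ≈ 9.156 × 0.1260 ≈ 1.154 μg/mL.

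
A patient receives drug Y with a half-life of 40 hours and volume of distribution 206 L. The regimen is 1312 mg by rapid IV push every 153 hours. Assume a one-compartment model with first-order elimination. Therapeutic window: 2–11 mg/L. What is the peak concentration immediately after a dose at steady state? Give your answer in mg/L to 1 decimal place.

6.9 mg/L

τ/t½ = 153/40 ≈ 3.825, so fraction remaining f = (1/2)^(153/40) ≈ 0.0706.
At steady state, accumulation factor R = 1/(1 − e^(−kτ)) ≈ 1.0760.
Single-dose peak C₀ = D/Vd = 1312/206 ≈ 6.369 mg/L.
Steady-state peak Cmax,ss = C₀·R ≈ 6.369 × 1.0760 ≈ 6.853 mg/L.
Peak 6.9 mg/L vs MTC 11 mg/L: below toxic threshold.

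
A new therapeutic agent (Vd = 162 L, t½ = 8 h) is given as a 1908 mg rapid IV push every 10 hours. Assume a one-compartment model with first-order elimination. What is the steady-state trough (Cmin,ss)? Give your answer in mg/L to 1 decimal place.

8.5 mg/L

Over one 10-h interval, 10/8 ≈ 1.25 half-lives elapse, leaving f ≈ 0.4204 of each dose.
At steady state, accumulation factor R = 1/(1 − e^(−kτ)) ≈ 1.7253.
Single-dose peak C₀ = D/Vd = 1908/162 ≈ 11.778 mg/L.
Steady-state peak Cmax,ss = C₀·R ≈ 11.778 × 1.7253 ≈ 20.321 mg/L.
Steady-state trough Cmin,ss = Cmax,ss·f ≈ 20.321 × 0.4204 ≈ 8.543 mg/L.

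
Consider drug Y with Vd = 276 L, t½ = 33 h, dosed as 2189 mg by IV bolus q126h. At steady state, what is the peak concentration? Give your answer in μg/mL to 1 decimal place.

8.5 μg/mL

k = ln2/t½ = ln2/33 ≈ 0.021004 h⁻¹; fraction remaining f = e^(−kτ) = e^(−0.021004×126) ≈ 0.0709.
At steady state, accumulation factor R = 1/(1 − e^(−kτ)) ≈ 1.0763.
Single-dose peak C₀ = D/Vd = 2189/276 ≈ 7.931 μg/mL.
Cmax,ss = C₀/(1 − f) ≈ 7.931/0.9291 ≈ 8.536 μg/mL.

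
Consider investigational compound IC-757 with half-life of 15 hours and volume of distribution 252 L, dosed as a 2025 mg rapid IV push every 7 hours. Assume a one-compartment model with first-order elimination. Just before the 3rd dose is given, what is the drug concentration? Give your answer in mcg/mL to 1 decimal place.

10.0 mcg/mL

f = (1/2)^(τ/t½) = (1/2)^(7/15) ≈ 0.7236.
C₀ = D/Vd = 2025/252 ≈ 8.036 mcg/mL.
Before the 3rd dose, 2 doses have been given. Superposition: Cmin = C₀·(f + f²).
≈ 8.036 × (0.7236 + 0.5236) ≈ 8.036 × 1.2472 ≈ 10.022 mcg/mL.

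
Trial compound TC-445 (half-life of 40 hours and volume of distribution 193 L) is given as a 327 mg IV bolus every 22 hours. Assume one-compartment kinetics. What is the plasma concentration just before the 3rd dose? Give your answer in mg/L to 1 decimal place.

1.9 mg/L

f = (1/2)^(τ/t½) = (1/2)^(22/40) ≈ 0.6830.
C₀ = D/Vd = 327/193 ≈ 1.694 mg/L.
Before the 3rd dose, 2 doses have been given. Superposition: Cmin = C₀·(f + f²).
≈ 1.694 × (0.6830 + 0.4665) ≈ 1.694 × 1.1495 ≈ 1.947 mg/L.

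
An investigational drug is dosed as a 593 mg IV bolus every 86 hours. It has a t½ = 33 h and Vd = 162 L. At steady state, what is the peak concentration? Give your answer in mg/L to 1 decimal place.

Over one 86-h interval, 86/33 ≈ 2.6061 half-lives elapse, leaving f ≈ 0.1642 of each dose.
At steady state, accumulation factor R = 1/(1 − e^(−kτ)) ≈ 1.1965.
Single-dose peak C₀ = D/Vd = 593/162 ≈ 3.660 mg/L.
Steady-state peak Cmax,ss = C₀·R ≈ 3.660 × 1.1965 ≈ 4.379 mg/L.

4.4 mg/L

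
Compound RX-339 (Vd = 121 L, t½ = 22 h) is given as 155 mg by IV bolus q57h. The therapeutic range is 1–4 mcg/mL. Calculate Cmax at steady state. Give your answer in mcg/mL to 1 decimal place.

Over one 57-h interval, 57/22 ≈ 2.5909 half-lives elapse, leaving f ≈ 0.1660 of each dose.
Accumulation ratio R = 1/(1 − f) ≈ 1/0.8340 ≈ 1.1990.
Single-dose peak C₀ = D/Vd = 155/121 ≈ 1.281 mcg/mL.
Cmax,ss = C₀/(1 − f) ≈ 1.281/0.8340 ≈ 1.536 mcg/mL.
Peak 1.5 mcg/mL vs MTC 4 mcg/mL: below toxic threshold.

1.5 mcg/mL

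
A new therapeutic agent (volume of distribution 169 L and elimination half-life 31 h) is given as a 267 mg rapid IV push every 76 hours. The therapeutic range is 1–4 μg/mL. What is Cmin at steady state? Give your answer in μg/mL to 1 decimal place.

Over one 76-h interval, 76/31 ≈ 2.4516 half-lives elapse, leaving f ≈ 0.1828 of each dose.
At steady state, accumulation factor R = 1/(1 − e^(−kτ)) ≈ 1.2237.
Each bolus raises the concentration by D/Vd = 267/169 ≈ 1.580 μg/mL.
Steady-state peak Cmax,ss = C₀·R ≈ 1.580 × 1.2237 ≈ 1.933 μg/mL.
Steady-state trough Cmin,ss = Cmax,ss·f ≈ 1.933 × 0.1828 ≈ 0.353 μg/mL.
Trough 0.4 μg/mL vs MEC 1 μg/mL: subtherapeutic.

0.4 μg/mL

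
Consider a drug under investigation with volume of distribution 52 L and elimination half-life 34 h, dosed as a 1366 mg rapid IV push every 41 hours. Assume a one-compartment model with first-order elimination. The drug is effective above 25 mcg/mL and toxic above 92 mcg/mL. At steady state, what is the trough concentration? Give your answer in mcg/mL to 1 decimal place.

k = ln2/t½ = ln2/34 ≈ 0.020387 h⁻¹; fraction remaining f = e^(−kτ) = e^(−0.020387×41) ≈ 0.4335.
At steady state, accumulation factor R = 1/(1 − e^(−kτ)) ≈ 1.7652.
Single-dose peak C₀ = D/Vd = 1366/52 ≈ 26.269 mcg/mL.
Cmax,ss = C₀/(1 − f) ≈ 26.269/0.5665 ≈ 46.371 mcg/mL.
Steady-state trough Cmin,ss = Cmax,ss·f ≈ 46.371 × 0.4335 ≈ 20.102 mcg/mL.
Trough 20.1 mcg/mL vs MEC 25 mcg/mL: subtherapeutic.

20.1 mcg/mL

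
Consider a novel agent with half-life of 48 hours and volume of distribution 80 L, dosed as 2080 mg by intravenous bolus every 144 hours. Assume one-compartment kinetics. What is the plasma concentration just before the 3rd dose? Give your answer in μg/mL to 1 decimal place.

3.7 μg/mL

f = (1/2)^(τ/t½) = (1/2)^(144/48) ≈ 0.1250.
C₀ = D/Vd = 2080/80 ≈ 26.000 μg/mL.
Before the 3rd dose, 2 doses have been given. Superposition: Cmin = C₀·(f + f²).
≈ 26.000 × (0.1250 + 0.0156) ≈ 26.000 × 0.1406 ≈ 3.656 μg/mL.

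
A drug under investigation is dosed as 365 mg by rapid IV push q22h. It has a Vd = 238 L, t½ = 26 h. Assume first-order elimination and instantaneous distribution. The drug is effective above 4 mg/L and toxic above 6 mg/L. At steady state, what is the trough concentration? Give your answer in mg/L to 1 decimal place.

Over one 22-h interval, 22/26 ≈ 0.84615 half-lives elapse, leaving f ≈ 0.5563 of each dose.
Single-dose peak C₀ = D/Vd = 365/238 ≈ 1.534 mg/L.
Steady-state trough Cmin,ss = C₀·f/(1−f) ≈ 1.534 × 0.5563/0.4437 ≈ 1.923 mg/L.
Trough 1.9 mg/L vs MEC 4 mg/L: subtherapeutic.

1.9 mg/L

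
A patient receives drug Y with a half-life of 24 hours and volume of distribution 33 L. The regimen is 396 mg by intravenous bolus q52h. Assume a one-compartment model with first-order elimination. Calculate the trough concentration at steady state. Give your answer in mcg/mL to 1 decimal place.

k = ln2/t½ = ln2/24 ≈ 0.028881 h⁻¹; fraction remaining f = e^(−kτ) = e^(−0.028881×52) ≈ 0.2227.
Accumulation ratio R = 1/(1 − f) ≈ 1/0.7773 ≈ 1.2865.
Single-dose peak C₀ = D/Vd = 396/33 ≈ 12.000 mcg/mL.
Cmax,ss = C₀/(1 − f) ≈ 12.000/0.7773 ≈ 15.438 mcg/mL.
One interval later, Cmin,ss = Cmax,ss·e^(−kτ) ≈ 15.438 × 0.2227 ≈ 3.438 mcg/mL.

3.4 mcg/mL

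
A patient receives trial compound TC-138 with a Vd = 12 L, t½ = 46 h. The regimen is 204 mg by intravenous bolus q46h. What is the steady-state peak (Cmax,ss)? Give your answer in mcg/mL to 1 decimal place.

34.0 mcg/mL

τ = 46 h = 1 half-life, so f = (1/2)^1 = 0.5.
Accumulation ratio R = 1/(1 − f) = 1/0.5 = 2/1.
Single-dose peak C₀ = D/Vd = 204/12 = 17 mcg/mL.
Steady-state peak Cmax,ss = C₀·R = 17 × 2/1 ≈ 34.000 mcg/mL.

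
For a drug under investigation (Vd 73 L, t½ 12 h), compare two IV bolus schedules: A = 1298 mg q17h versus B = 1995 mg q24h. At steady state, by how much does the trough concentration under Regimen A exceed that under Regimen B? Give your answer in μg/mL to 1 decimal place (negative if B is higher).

1.5 μg/mL

Regimen A: f = (1/2)^(17/12) ≈ 0.3746; Cmin,ss = (1298/73)·f/(1−f) ≈ 10.650 μg/mL.
Regimen B: f = (1/2)^(24/12) ≈ 0.2500; Cmin,ss = (1995/73)·f/(1−f) ≈ 9.110 μg/mL.
Difference ≈ 10.650 − 9.110 ≈ 1.540 μg/mL.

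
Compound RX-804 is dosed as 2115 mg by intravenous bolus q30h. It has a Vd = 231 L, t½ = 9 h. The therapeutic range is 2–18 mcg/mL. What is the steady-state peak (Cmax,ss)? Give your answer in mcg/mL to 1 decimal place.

Over one 30-h interval, 30/9 ≈ 3.3333 half-lives elapse, leaving f ≈ 0.0992 of each dose.
Accumulation ratio R = 1/(1 − f) ≈ 1/0.9008 ≈ 1.1101.
Single-dose peak C₀ = D/Vd = 2115/231 ≈ 9.156 mcg/mL.
Steady-state peak Cmax,ss = C₀·R ≈ 9.156 × 1.1101 ≈ 10.164 mcg/mL.
Peak 10.2 mcg/mL vs MTC 18 mcg/mL: below toxic threshold.

10.2 mcg/mL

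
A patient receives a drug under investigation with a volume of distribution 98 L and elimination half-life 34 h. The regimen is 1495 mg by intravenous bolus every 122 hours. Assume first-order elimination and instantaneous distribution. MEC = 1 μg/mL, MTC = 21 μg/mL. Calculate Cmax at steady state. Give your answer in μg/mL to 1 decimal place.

τ/t½ = 122/34 ≈ 3.5882, so fraction remaining f = (1/2)^(122/34) ≈ 0.0831.
At steady state, accumulation factor R = 1/(1 − e^(−kτ)) ≈ 1.0906.
Each bolus raises the concentration by D/Vd = 1495/98 ≈ 15.255 μg/mL.
Steady-state peak Cmax,ss = C₀·R ≈ 15.255 × 1.0906 ≈ 16.637 μg/mL.
Peak 16.6 μg/mL vs MTC 21 μg/mL: below toxic threshold.

16.6 μg/mL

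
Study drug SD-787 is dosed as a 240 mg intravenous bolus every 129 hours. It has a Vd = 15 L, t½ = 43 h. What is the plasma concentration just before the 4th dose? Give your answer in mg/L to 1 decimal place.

2.3 mg/L

f = (1/2)^(τ/t½) = (1/2)^(129/43) ≈ 0.1250.
C₀ = D/Vd = 240/15 ≈ 16.000 mg/L.
Before the 4th dose, 3 doses have been given. Superposition: Cmin = C₀·(f + f² + … + f^3).
≈ 16.000 × (0.1250 + 0.0156 + 0.0020) ≈ 16.000 × 0.1426 ≈ 2.282 mg/L.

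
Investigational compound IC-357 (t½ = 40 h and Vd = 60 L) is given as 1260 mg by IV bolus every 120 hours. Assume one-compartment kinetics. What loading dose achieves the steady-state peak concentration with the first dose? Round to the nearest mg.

1440 mg

f = (1/2)^(120/40) ≈ 0.125000; accumulation ratio R = 1/(1−f) ≈ 1.14286.
Loading dose to hit Cmax,ss on first dose: D_load = D_maint·R ≈ 1260 × 1.14286 ≈ 1440.00 mg.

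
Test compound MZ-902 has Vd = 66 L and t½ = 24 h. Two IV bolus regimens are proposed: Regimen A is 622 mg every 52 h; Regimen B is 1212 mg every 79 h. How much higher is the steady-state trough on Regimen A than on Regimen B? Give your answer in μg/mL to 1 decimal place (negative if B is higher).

Regimen A: f = (1/2)^(52/24) ≈ 0.2227; Cmin,ss = (622/66)·f/(1−f) ≈ 2.700 μg/mL.
Regimen B: f = (1/2)^(79/24) ≈ 0.1021; Cmin,ss = (1212/66)·f/(1−f) ≈ 2.088 μg/mL.
Difference ≈ 2.700 − 2.088 ≈ 0.612 μg/mL.

0.6 μg/mL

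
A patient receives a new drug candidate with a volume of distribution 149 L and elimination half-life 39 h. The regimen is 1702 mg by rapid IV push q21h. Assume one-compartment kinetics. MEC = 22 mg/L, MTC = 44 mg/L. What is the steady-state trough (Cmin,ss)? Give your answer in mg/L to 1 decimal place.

Over one 21-h interval, 21/39 ≈ 0.53846 half-lives elapse, leaving f ≈ 0.6885 of each dose.
At steady state, accumulation factor R = 1/(1 − e^(−kτ)) ≈ 3.2103.
Each bolus raises the concentration by D/Vd = 1702/149 ≈ 11.423 mg/L.
Steady-state peak Cmax,ss = C₀·R ≈ 11.423 × 3.2103 ≈ 36.671 mg/L.
Steady-state trough Cmin,ss = Cmax,ss·f ≈ 36.671 × 0.6885 ≈ 25.248 mg/L.
Trough 25.2 mg/L vs MEC 22 mg/L: adequate.

25.2 mg/L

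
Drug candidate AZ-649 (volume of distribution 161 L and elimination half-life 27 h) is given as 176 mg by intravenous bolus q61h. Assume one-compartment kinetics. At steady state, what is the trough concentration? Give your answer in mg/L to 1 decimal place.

k = ln2/t½ = ln2/27 ≈ 0.025672 h⁻¹; fraction remaining f = e^(−kτ) = e^(−0.025672×61) ≈ 0.2089.
Accumulation ratio R = 1/(1 − f) ≈ 1/0.7911 ≈ 1.2641.
Single-dose peak C₀ = D/Vd = 176/161 ≈ 1.093 mg/L.
Steady-state peak Cmax,ss = C₀·R ≈ 1.093 × 1.2641 ≈ 1.382 mg/L.
One interval later, Cmin,ss = Cmax,ss·e^(−kτ) ≈ 1.382 × 0.2089 ≈ 0.289 mg/L.

0.3 mg/L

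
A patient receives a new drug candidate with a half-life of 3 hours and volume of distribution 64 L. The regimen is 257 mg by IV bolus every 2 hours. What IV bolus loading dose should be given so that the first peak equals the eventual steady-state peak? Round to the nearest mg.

695 mg

f = (1/2)^(2/3) ≈ 0.629961; accumulation ratio R = 1/(1−f) ≈ 2.70242.
Loading dose to hit Cmax,ss on first dose: D_load = D_maint·R ≈ 257 × 2.70242 ≈ 694.52 mg.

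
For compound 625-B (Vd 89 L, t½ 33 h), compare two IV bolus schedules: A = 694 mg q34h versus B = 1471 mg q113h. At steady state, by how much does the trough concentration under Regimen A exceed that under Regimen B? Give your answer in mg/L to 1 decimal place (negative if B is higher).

Regimen A: f = (1/2)^(34/33) ≈ 0.4896; Cmin,ss = (694/89)·f/(1−f) ≈ 7.480 mg/L.
Regimen B: f = (1/2)^(113/33) ≈ 0.0932; Cmin,ss = (1471/89)·f/(1−f) ≈ 1.699 mg/L.
Difference ≈ 7.480 − 1.699 ≈ 5.781 mg/L.

5.8 mg/L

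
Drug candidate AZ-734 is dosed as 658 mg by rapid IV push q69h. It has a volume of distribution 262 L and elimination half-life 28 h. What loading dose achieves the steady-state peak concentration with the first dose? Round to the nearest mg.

804 mg

f = (1/2)^(69/28) ≈ 0.181207; accumulation ratio R = 1/(1−f) ≈ 1.22131.
Loading dose to hit Cmax,ss on first dose: D_load = D_maint·R ≈ 658 × 1.22131 ≈ 803.62 mg.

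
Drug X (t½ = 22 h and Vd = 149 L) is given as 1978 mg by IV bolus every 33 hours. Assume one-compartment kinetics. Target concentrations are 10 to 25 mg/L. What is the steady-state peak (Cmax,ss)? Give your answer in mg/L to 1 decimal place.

20.5 mg/L

Over one 33-h interval, 33/22 ≈ 1.5 half-lives elapse, leaving f ≈ 0.3536 of each dose.
Accumulation ratio R = 1/(1 − f) ≈ 1/0.6464 ≈ 1.5470.
Each bolus raises the concentration by D/Vd = 1978/149 ≈ 13.275 mg/L.
Steady-state peak Cmax,ss = C₀·R ≈ 13.275 × 1.5470 ≈ 20.536 mg/L.
Peak 20.5 mg/L vs MTC 25 mg/L: below toxic threshold.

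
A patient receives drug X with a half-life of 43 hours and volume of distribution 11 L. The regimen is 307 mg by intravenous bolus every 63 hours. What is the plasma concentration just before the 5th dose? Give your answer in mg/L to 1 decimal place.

15.6 mg/L

f = (1/2)^(τ/t½) = (1/2)^(63/43) ≈ 0.3622.
C₀ = D/Vd = 307/11 ≈ 27.909 mg/L.
Before the 5th dose, 4 doses have been given. Superposition: Cmin = C₀·(f + f² + … + f^4).
≈ 27.909 × (0.3622 + 0.1312 + 0.0475 + 0.0172) ≈ 27.909 × 0.5581 ≈ 15.576 mg/L.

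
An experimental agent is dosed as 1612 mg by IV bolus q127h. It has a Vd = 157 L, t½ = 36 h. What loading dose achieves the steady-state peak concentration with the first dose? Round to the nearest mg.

f = (1/2)^(127/36) ≈ 0.086703; accumulation ratio R = 1/(1−f) ≈ 1.09493.
Loading dose to hit Cmax,ss on first dose: D_load = D_maint·R ≈ 1612 × 1.09493 ≈ 1765.03 mg.

1765 mg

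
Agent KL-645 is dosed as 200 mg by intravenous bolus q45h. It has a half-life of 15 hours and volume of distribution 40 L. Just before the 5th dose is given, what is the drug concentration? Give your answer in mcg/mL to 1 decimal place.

f = (1/2)^(τ/t½) = (1/2)^(45/15) ≈ 0.1250.
C₀ = D/Vd = 200/40 ≈ 5.000 mcg/mL.
Before the 5th dose, 4 doses have been given. Superposition: Cmin = C₀·(f + f² + … + f^4).
≈ 5.000 × (0.1250 + 0.0156 + 0.0020 + 0.0002) ≈ 5.000 × 0.1428 ≈ 0.714 mcg/mL.

0.7 mcg/mL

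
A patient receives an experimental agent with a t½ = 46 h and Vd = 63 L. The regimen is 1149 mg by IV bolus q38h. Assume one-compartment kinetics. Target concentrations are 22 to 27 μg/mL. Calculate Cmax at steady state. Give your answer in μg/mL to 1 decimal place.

Over one 38-h interval, 38/46 ≈ 0.82609 half-lives elapse, leaving f ≈ 0.5641 of each dose.
At steady state, accumulation factor R = 1/(1 − e^(−kτ)) ≈ 2.2941.
Each bolus raises the concentration by D/Vd = 1149/63 ≈ 18.238 μg/mL.
Cmax,ss = C₀/(1 − f) ≈ 18.238/0.4359 ≈ 41.840 μg/mL.
Peak 41.8 μg/mL vs MTC 27 μg/mL: exceeds toxic threshold.

41.8 μg/mL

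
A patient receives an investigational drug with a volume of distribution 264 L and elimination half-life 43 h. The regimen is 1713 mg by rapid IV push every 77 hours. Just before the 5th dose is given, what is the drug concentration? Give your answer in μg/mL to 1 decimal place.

2.6 μg/mL

f = (1/2)^(τ/t½) = (1/2)^(77/43) ≈ 0.2890.
C₀ = D/Vd = 1713/264 ≈ 6.489 μg/mL.
Before the 5th dose, 4 doses have been given. Superposition: Cmin = C₀·(f + f² + … + f^4).
≈ 6.489 × (0.2890 + 0.0835 + 0.0241 + 0.0070) ≈ 6.489 × 0.4036 ≈ 2.619 μg/mL.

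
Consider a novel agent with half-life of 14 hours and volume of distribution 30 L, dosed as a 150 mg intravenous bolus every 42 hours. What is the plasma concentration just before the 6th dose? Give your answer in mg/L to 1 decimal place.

0.7 mg/L

f = (1/2)^(τ/t½) = (1/2)^(42/14) ≈ 0.1250.
C₀ = D/Vd = 150/30 ≈ 5.000 mg/L.
Before the 6th dose, 5 doses have been given. Superposition: Cmin = C₀·(f + f² + … + f^5).
≈ 5.000 × (0.1250 + 0.0156 + 0.0020 + 0.0002 + 0.0000) ≈ 5.000 × 0.1428 ≈ 0.714 mg/L.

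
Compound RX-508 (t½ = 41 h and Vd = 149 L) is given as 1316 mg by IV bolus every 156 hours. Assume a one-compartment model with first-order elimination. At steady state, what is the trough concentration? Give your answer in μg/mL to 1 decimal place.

0.7 μg/mL

k = ln2/t½ = ln2/41 ≈ 0.016906 h⁻¹; fraction remaining f = e^(−kτ) = e^(−0.016906×156) ≈ 0.0716.
Accumulation ratio R = 1/(1 − f) ≈ 1/0.9284 ≈ 1.0771.
Single-dose peak C₀ = D/Vd = 1316/149 ≈ 8.832 μg/mL.
Steady-state peak Cmax,ss = C₀·R ≈ 8.832 × 1.0771 ≈ 9.513 μg/mL.
Steady-state trough Cmin,ss = Cmax,ss·f ≈ 9.513 × 0.0716 ≈ 0.681 μg/mL.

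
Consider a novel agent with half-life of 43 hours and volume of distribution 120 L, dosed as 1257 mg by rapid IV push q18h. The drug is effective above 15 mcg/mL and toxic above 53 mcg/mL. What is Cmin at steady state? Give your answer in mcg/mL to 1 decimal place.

31.1 mcg/mL

Over one 18-h interval, 18/43 ≈ 0.4186 half-lives elapse, leaving f ≈ 0.7481 of each dose.
At steady state, accumulation factor R = 1/(1 − e^(−kτ)) ≈ 3.9698.
Each bolus raises the concentration by D/Vd = 1257/120 ≈ 10.475 mcg/mL.
Steady-state peak Cmax,ss = C₀·R ≈ 10.475 × 3.9698 ≈ 41.584 mcg/mL.
Steady-state trough Cmin,ss = Cmax,ss·f ≈ 41.584 × 0.7481 ≈ 31.109 mcg/mL.
Trough 31.1 mcg/mL vs MEC 15 mcg/mL: adequate.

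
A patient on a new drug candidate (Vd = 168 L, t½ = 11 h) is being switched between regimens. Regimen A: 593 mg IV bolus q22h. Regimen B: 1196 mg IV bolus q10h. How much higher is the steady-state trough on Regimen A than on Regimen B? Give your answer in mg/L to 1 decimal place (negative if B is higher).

-6.9 mg/L

Regimen A: f = (1/2)^(22/11) ≈ 0.2500; Cmin,ss = (593/168)·f/(1−f) ≈ 1.177 mg/L.
Regimen B: f = (1/2)^(10/11) ≈ 0.5325; Cmin,ss = (1196/168)·f/(1−f) ≈ 8.109 mg/L.
Difference ≈ 1.177 − 8.109 ≈ -6.932 mg/L.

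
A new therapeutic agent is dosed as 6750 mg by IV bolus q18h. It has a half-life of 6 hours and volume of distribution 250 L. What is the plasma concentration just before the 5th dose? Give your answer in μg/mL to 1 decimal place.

3.9 μg/mL

f = (1/2)^(τ/t½) = (1/2)^(18/6) ≈ 0.1250.
C₀ = D/Vd = 6750/250 ≈ 27.000 μg/mL.
Before the 5th dose, 4 doses have been given. Superposition: Cmin = C₀·(f + f² + … + f^4).
≈ 27.000 × (0.1250 + 0.0156 + 0.0020 + 0.0002) ≈ 27.000 × 0.1428 ≈ 3.856 μg/mL.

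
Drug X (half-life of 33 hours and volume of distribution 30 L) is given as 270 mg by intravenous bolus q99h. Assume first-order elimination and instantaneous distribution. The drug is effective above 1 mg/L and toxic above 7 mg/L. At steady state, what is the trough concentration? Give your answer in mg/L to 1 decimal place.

1.3 mg/L

The dosing interval is 3 half-lives, so f = 2^(−3) = 0.125.
At steady state, R = 1/(1 − 0.125) = 8/7.
Single-dose peak C₀ = D/Vd = 270/30 = 9 mg/L.
Steady-state peak Cmax,ss = C₀·R = 9 × 8/7 ≈ 10.286 mg/L.
Steady-state trough Cmin,ss = Cmax,ss·f ≈ 10.286 × 0.125 ≈ 1.286 mg/L.
Trough 1.3 mg/L vs MEC 1 mg/L: adequate.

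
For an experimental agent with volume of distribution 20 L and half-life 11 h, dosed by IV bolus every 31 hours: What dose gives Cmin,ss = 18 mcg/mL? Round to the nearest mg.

2179 mg

τ/t½ = 31/11 ≈ 2.8182, so f = (1/2)^(31/11) ≈ 0.141789.
Cmin,ss = (D/Vd)·f/(1−f), so D = Cmin,ss·Vd·(1−f)/f.
D = 18 × 20 × (1−f)/f ≈ 18 × 20 × 6.05273 ≈ 2178.98 mg.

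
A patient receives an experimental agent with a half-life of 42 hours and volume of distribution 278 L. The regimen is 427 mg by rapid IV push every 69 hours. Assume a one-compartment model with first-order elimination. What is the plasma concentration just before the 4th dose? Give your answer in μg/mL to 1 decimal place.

0.7 μg/mL

f = (1/2)^(τ/t½) = (1/2)^(69/42) ≈ 0.3202.
C₀ = D/Vd = 427/278 ≈ 1.536 μg/mL.
Before the 4th dose, 3 doses have been given. Superposition: Cmin = C₀·(f + f² + … + f^3).
≈ 1.536 × (0.3202 + 0.1025 + 0.0328) ≈ 1.536 × 0.4555 ≈ 0.700 μg/mL.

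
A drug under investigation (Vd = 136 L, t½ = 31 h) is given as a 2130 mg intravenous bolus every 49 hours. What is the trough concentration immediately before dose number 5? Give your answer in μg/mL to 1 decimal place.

f = (1/2)^(τ/t½) = (1/2)^(49/31) ≈ 0.3343.
C₀ = D/Vd = 2130/136 ≈ 15.662 μg/mL.
Before the 5th dose, 4 doses have been given. Superposition: Cmin = C₀·(f + f² + … + f^4).
≈ 15.662 × (0.3343 + 0.1118 + 0.0374 + 0.0125) ≈ 15.662 × 0.4960 ≈ 7.768 μg/mL.

7.8 μg/mL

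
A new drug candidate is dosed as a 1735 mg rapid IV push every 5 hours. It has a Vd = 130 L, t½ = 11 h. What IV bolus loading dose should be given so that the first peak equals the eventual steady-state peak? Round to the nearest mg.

f = (1/2)^(5/11) ≈ 0.729740; accumulation ratio R = 1/(1−f) ≈ 3.70014.
Loading dose to hit Cmax,ss on first dose: D_load = D_maint·R ≈ 1735 × 3.70014 ≈ 6419.74 mg.

6420 mg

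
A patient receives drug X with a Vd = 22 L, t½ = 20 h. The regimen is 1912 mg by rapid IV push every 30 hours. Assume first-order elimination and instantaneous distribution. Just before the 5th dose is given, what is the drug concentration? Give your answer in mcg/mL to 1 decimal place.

f = (1/2)^(τ/t½) = (1/2)^(30/20) ≈ 0.3536.
C₀ = D/Vd = 1912/22 ≈ 86.909 mcg/mL.
Before the 5th dose, 4 doses have been given. Superposition: Cmin = C₀·(f + f² + … + f^4).
≈ 86.909 × (0.3536 + 0.1250 + 0.0442 + 0.0156) ≈ 86.909 × 0.5384 ≈ 46.792 mcg/mL.

46.8 mcg/mL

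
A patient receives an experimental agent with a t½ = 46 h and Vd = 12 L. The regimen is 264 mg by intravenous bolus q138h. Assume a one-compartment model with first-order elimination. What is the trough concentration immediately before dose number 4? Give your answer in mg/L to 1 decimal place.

3.1 mg/L

f = (1/2)^(τ/t½) = (1/2)^(138/46) ≈ 0.1250.
C₀ = D/Vd = 264/12 ≈ 22.000 mg/L.
Before the 4th dose, 3 doses have been given. Superposition: Cmin = C₀·(f + f² + … + f^3).
≈ 22.000 × (0.1250 + 0.0156 + 0.0020) ≈ 22.000 × 0.1426 ≈ 3.137 mg/L.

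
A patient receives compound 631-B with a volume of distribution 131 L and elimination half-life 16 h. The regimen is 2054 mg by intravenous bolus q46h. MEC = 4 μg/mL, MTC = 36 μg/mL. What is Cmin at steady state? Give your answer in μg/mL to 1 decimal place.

2.5 μg/mL

τ/t½ = 46/16 ≈ 2.875, so fraction remaining f = (1/2)^(46/16) ≈ 0.1363.
At steady state, accumulation factor R = 1/(1 − e^(−kτ)) ≈ 1.1578.
Each bolus raises the concentration by D/Vd = 2054/131 ≈ 15.679 μg/mL.
Steady-state peak Cmax,ss = C₀·R ≈ 15.679 × 1.1578 ≈ 18.153 μg/mL.
One interval later, Cmin,ss = Cmax,ss·e^(−kτ) ≈ 18.153 × 0.1363 ≈ 2.474 μg/mL.
Trough 2.5 μg/mL vs MEC 4 μg/mL: subtherapeutic.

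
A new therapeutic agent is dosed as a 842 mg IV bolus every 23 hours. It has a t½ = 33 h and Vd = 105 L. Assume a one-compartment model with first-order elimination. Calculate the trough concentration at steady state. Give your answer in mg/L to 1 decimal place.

12.9 mg/L

k = ln2/t½ = ln2/33 ≈ 0.021004 h⁻¹; fraction remaining f = e^(−kτ) = e^(−0.021004×23) ≈ 0.6169.
Each bolus raises the concentration by D/Vd = 842/105 ≈ 8.019 mg/L.
Steady-state trough Cmin,ss = C₀·f/(1−f) ≈ 8.019 × 0.6169/0.3831 ≈ 12.913 mg/L.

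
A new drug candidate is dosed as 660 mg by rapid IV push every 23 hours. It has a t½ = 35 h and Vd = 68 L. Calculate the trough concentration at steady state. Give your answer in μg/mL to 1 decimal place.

k = ln2/t½ = ln2/35 ≈ 0.019804 h⁻¹; fraction remaining f = e^(−kτ) = e^(−0.019804×23) ≈ 0.6341.
At steady state, accumulation factor R = 1/(1 − e^(−kτ)) ≈ 2.7330.
Single-dose peak C₀ = D/Vd = 660/68 ≈ 9.706 μg/mL.
Steady-state peak Cmax,ss = C₀·R ≈ 9.706 × 2.7330 ≈ 26.526 μg/mL.
Steady-state trough Cmin,ss = Cmax,ss·f ≈ 26.526 × 0.6341 ≈ 16.820 μg/mL.

16.8 μg/mL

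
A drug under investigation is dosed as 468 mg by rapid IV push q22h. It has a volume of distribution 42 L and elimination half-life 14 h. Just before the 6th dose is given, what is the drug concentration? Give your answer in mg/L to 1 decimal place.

f = (1/2)^(τ/t½) = (1/2)^(22/14) ≈ 0.3365.
C₀ = D/Vd = 468/42 ≈ 11.143 mg/L.
Before the 6th dose, 5 doses have been given. Superposition: Cmin = C₀·(f + f² + … + f^5).
≈ 11.143 × (0.3365 + 0.1132 + 0.0381 + 0.0128 + 0.0043) ≈ 11.143 × 0.5049 ≈ 5.626 mg/L.

5.6 mg/L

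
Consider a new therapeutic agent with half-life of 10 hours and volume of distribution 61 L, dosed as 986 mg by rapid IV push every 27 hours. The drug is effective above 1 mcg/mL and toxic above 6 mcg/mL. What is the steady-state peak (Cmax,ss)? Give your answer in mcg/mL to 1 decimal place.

19.1 mcg/mL

k = ln2/t½ = ln2/10 ≈ 0.069315 h⁻¹; fraction remaining f = e^(−kτ) = e^(−0.069315×27) ≈ 0.1539.
At steady state, accumulation factor R = 1/(1 − e^(−kτ)) ≈ 1.1819.
Single-dose peak C₀ = D/Vd = 986/61 ≈ 16.164 mcg/mL.
Steady-state peak Cmax,ss = C₀·R ≈ 16.164 × 1.1819 ≈ 19.104 mcg/mL.
Peak 19.1 mcg/mL vs MTC 6 mcg/mL: exceeds toxic threshold.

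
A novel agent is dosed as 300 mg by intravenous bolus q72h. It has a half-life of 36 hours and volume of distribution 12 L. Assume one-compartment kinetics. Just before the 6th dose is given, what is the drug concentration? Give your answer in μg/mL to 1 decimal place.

8.3 μg/mL

f = (1/2)^(τ/t½) = (1/2)^(72/36) ≈ 0.2500.
C₀ = D/Vd = 300/12 ≈ 25.000 μg/mL.
Before the 6th dose, 5 doses have been given. Superposition: Cmin = C₀·(f + f² + … + f^5).
≈ 25.000 × (0.2500 + 0.0625 + 0.0156 + 0.0039 + 0.0010) ≈ 25.000 × 0.3330 ≈ 8.325 μg/mL.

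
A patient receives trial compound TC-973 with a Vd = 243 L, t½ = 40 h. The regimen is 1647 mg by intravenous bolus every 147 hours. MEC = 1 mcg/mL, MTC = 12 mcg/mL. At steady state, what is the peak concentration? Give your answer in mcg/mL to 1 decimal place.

7.4 mcg/mL

k = ln2/t½ = ln2/40 ≈ 0.017329 h⁻¹; fraction remaining f = e^(−kτ) = e^(−0.017329×147) ≈ 0.0783.
Accumulation ratio R = 1/(1 − f) ≈ 1/0.9217 ≈ 1.0850.
Single-dose peak C₀ = D/Vd = 1647/243 ≈ 6.778 mcg/mL.
Steady-state peak Cmax,ss = C₀·R ≈ 6.778 × 1.0850 ≈ 7.354 mcg/mL.
Peak 7.4 mcg/mL vs MTC 12 mcg/mL: below toxic threshold.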